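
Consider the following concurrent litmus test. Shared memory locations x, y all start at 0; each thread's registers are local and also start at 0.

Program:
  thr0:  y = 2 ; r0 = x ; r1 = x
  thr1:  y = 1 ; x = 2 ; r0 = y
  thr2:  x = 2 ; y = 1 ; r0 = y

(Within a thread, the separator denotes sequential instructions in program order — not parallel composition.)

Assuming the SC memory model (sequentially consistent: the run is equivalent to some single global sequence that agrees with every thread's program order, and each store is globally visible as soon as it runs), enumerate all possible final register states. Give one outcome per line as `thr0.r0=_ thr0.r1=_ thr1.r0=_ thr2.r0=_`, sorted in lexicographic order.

thr0.r0=0 thr0.r1=0 thr1.r0=1 thr2.r0=1
thr0.r0=0 thr0.r1=0 thr1.r0=2 thr2.r0=1
thr0.r0=0 thr0.r1=2 thr1.r0=1 thr2.r0=1
thr0.r0=0 thr0.r1=2 thr1.r0=2 thr2.r0=1
thr0.r0=2 thr0.r1=2 thr1.r0=1 thr2.r0=1
thr0.r0=2 thr0.r1=2 thr1.r0=1 thr2.r0=2
thr0.r0=2 thr0.r1=2 thr1.r0=2 thr2.r0=1
thr0.r0=2 thr0.r1=2 thr1.r0=2 thr2.r0=2

outcome vector order: (thr0.r0,thr0.r1,thr1.r0,thr2.r0)
|SC outcomes| = 8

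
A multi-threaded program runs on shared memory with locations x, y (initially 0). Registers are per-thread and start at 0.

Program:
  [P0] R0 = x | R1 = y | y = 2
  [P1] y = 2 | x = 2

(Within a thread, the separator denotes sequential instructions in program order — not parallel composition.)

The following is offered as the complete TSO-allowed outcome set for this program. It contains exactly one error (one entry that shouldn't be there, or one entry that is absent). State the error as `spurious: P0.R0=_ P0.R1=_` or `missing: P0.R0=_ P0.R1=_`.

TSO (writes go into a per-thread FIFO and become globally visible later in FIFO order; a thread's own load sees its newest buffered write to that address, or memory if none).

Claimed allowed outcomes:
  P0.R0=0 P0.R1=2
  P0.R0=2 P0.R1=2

missing: P0.R0=0 P0.R1=0

outcome vector order: (P0.R0,P0.R1)
TSO (3): 0/0 0/2 2/2
TSO∖claimed = {0/0}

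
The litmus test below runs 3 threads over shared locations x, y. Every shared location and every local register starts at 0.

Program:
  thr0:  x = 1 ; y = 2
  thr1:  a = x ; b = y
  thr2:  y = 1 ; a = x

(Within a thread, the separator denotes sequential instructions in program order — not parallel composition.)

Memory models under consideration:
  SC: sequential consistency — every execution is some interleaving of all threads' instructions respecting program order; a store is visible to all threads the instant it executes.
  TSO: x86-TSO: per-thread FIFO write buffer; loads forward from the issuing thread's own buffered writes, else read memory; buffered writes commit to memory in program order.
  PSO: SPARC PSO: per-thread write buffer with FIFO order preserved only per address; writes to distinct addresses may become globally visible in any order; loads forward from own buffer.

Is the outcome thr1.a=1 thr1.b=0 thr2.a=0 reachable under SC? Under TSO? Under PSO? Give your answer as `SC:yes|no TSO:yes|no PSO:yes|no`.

SC:no TSO:yes PSO:yes

outcome vector order: (thr1.a,thr1.b,thr2.a)
SC: 11 outcomes — {<0 0 0>, <0 0 1>, <0 1 0>, <0 1 1>, <0 2 0>, <0 2 1>, <1 0 1>, <1 1 0>, <1 1 1>, <1 2 0>, <1 2 1>}
TSO: 12 outcomes — {<0 0 0>, <0 0 1>, <0 1 0>, <0 1 1>, <0 2 0>, <0 2 1>, <1 0 0>, <1 0 1>, <1 1 0>, <1 1 1>, <1 2 0>, <1 2 1>}
PSO: 12 outcomes — {<0 0 0>, <0 0 1>, <0 1 0>, <0 1 1>, <0 2 0>, <0 2 1>, <1 0 0>, <1 0 1>, <1 1 0>, <1 1 1>, <1 2 0>, <1 2 1>}
target <1 0 0> ∈ {TSO,PSO}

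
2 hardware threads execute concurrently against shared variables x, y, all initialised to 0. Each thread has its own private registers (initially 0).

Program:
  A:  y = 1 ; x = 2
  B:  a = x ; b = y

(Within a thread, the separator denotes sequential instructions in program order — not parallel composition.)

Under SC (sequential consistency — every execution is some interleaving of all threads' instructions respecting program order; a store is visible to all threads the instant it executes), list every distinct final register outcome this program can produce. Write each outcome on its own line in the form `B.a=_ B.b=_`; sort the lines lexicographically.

outcome vector order: (B.a,B.b)
|SC outcomes| = 3

B.a=0 B.b=0
B.a=0 B.b=1
B.a=2 B.b=1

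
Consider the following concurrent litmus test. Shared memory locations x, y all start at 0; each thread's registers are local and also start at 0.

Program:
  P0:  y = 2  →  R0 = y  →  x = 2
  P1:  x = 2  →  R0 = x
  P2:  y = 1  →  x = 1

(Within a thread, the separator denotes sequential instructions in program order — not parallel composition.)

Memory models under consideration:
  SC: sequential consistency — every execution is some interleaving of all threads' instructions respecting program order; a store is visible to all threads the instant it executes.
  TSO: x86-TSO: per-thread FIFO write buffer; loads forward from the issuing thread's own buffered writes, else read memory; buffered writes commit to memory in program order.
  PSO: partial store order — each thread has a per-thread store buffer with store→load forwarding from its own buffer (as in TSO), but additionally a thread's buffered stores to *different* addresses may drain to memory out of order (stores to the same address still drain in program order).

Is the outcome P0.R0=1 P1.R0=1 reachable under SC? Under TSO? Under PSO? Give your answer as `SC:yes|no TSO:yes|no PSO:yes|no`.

SC:yes TSO:yes PSO:yes

outcome vector order: (P0.R0,P1.R0)
SC (4): 1/1 1/2 2/1 2/2
TSO (4): 1/1 1/2 2/1 2/2
PSO (4): 1/1 1/2 2/1 2/2
target 1/1 ∈ {SC,TSO,PSO}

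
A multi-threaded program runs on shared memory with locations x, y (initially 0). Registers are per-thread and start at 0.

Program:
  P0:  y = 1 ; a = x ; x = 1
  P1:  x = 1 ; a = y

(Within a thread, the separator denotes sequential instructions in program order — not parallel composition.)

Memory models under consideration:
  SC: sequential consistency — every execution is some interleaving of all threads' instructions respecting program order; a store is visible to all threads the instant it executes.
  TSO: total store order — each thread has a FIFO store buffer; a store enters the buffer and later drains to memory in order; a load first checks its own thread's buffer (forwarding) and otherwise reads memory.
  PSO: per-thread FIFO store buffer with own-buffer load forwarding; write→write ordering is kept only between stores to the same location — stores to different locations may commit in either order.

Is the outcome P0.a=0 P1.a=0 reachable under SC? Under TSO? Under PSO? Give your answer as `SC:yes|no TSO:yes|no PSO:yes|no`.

outcome vector order: (P0.a,P1.a)
under SC → 01 10 11
under TSO → 00 01 10 11
under PSO → 00 01 10 11
target 00 ∈ {TSO,PSO}

SC:no TSO:yes PSO:yes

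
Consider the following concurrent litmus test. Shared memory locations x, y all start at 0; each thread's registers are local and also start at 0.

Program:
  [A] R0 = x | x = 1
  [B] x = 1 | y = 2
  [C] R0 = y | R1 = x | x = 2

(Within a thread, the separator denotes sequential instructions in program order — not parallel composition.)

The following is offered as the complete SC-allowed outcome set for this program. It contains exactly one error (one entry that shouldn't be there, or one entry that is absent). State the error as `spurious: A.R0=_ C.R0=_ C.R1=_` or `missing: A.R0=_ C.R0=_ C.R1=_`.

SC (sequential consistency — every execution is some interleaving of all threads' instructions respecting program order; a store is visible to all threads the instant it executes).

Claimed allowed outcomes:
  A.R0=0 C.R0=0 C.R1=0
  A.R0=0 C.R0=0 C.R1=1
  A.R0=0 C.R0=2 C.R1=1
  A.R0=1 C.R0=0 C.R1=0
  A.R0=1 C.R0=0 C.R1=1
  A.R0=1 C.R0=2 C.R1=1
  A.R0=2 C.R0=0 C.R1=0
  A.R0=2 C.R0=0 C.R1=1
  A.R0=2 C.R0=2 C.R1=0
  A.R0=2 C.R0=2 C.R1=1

outcome vector order: (A.R0,C.R0,C.R1)
SC (9): 000; 001; 021; 100; 101; 121; 200; 201; 221
claimed∖SC = {220}

spurious: A.R0=2 C.R0=2 C.R1=0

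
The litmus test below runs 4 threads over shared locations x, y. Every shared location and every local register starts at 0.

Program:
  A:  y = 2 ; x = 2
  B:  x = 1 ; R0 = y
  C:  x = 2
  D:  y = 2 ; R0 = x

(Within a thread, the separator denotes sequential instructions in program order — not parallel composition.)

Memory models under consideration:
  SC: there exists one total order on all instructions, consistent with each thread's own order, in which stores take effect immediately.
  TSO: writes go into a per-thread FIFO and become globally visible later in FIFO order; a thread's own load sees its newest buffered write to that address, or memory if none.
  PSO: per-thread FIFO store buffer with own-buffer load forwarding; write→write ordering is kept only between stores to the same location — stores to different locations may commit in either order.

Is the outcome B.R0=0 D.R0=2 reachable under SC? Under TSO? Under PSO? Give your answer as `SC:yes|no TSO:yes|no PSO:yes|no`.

SC:yes TSO:yes PSO:yes

outcome vector order: (B.R0,D.R0)
SC: 5 outcomes — {01 02 20 21 22}
TSO: 6 outcomes — {00 01 02 20 21 22}
PSO: 6 outcomes — {00 01 02 20 21 22}
target 02 ∈ {SC,TSO,PSO}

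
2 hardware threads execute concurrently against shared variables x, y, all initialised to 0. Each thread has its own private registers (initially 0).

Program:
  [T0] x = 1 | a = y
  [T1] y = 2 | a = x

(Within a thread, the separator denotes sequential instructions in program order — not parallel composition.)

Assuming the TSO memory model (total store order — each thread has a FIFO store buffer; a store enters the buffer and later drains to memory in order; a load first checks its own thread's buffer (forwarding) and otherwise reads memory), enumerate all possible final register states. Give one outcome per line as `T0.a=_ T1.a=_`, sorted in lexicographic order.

T0.a=0 T1.a=0
T0.a=0 T1.a=1
T0.a=2 T1.a=0
T0.a=2 T1.a=1

outcome vector order: (T0.a,T1.a)
|TSO outcomes| = 4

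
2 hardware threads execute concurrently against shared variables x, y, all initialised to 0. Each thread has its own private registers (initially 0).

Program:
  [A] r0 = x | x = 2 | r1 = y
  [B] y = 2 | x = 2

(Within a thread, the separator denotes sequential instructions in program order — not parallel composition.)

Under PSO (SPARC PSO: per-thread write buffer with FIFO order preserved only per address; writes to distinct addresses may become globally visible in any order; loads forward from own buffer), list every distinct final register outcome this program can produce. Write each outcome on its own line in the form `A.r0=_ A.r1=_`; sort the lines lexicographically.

A.r0=0 A.r1=0
A.r0=0 A.r1=2
A.r0=2 A.r1=0
A.r0=2 A.r1=2

outcome vector order: (A.r0,A.r1)
|PSO outcomes| = 4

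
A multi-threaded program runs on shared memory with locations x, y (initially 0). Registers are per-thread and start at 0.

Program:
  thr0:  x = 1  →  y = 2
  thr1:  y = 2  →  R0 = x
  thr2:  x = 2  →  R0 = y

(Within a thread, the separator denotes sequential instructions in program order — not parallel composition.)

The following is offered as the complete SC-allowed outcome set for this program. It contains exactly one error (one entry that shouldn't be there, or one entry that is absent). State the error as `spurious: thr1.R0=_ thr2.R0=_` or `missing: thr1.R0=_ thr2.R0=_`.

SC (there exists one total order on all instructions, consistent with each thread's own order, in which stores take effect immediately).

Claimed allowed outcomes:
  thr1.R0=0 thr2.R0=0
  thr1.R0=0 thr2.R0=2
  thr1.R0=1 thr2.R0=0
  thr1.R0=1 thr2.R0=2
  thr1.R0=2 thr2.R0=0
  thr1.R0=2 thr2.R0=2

spurious: thr1.R0=0 thr2.R0=0

outcome vector order: (thr1.R0,thr2.R0)
under SC → (0,2) (1,0) (1,2) (2,0) (2,2)
claimed∖SC = {(0,0)}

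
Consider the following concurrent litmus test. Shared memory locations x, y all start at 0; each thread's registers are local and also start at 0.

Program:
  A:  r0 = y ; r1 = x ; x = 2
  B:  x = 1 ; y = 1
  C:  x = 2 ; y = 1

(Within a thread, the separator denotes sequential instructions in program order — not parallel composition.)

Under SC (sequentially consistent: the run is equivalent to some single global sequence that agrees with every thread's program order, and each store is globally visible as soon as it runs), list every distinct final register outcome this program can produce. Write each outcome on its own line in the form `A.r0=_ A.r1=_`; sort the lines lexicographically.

A.r0=0 A.r1=0
A.r0=0 A.r1=1
A.r0=0 A.r1=2
A.r0=1 A.r1=1
A.r0=1 A.r1=2

outcome vector order: (A.r0,A.r1)
|SC outcomes| = 5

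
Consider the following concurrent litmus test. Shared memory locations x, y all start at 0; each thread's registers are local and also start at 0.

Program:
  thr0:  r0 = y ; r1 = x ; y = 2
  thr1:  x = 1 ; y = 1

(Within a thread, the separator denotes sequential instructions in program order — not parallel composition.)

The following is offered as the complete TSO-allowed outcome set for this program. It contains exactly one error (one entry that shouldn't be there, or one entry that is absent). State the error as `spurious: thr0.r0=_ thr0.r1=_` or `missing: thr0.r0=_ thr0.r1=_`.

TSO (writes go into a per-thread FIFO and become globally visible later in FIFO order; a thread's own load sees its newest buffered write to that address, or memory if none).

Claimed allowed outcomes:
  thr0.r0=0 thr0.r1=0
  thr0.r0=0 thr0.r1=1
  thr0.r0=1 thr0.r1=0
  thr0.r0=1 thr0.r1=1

outcome vector order: (thr0.r0,thr0.r1)
TSO: 3 outcomes — {00; 01; 11}
claimed∖TSO = {10}

spurious: thr0.r0=1 thr0.r1=0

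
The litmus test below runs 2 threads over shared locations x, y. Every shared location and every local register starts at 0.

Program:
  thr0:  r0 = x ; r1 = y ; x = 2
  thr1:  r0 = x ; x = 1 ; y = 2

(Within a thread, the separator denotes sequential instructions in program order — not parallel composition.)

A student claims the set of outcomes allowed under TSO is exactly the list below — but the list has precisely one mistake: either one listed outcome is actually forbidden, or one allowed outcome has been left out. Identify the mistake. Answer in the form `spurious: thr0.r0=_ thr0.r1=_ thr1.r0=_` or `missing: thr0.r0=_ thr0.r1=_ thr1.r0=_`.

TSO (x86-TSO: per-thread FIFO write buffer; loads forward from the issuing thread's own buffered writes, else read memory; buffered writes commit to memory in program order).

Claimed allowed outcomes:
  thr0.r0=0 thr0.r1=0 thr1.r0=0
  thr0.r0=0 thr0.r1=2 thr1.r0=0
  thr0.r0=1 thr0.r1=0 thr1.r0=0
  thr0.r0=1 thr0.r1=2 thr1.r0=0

outcome vector order: (thr0.r0,thr0.r1,thr1.r0)
[TSO] allowed = {<0 0 0> <0 0 2> <0 2 0> <1 0 0> <1 2 0>}
TSO∖claimed = {<0 0 2>}

missing: thr0.r0=0 thr0.r1=0 thr1.r0=2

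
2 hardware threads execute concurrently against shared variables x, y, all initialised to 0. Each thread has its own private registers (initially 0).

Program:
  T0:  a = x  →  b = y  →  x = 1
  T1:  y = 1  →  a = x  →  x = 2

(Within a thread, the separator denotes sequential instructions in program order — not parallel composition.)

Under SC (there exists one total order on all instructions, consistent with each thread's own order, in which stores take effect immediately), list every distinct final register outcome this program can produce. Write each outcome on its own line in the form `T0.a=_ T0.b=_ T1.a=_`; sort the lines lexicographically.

T0.a=0 T0.b=0 T1.a=0
T0.a=0 T0.b=0 T1.a=1
T0.a=0 T0.b=1 T1.a=0
T0.a=0 T0.b=1 T1.a=1
T0.a=2 T0.b=1 T1.a=0

outcome vector order: (T0.a,T0.b,T1.a)
|SC outcomes| = 5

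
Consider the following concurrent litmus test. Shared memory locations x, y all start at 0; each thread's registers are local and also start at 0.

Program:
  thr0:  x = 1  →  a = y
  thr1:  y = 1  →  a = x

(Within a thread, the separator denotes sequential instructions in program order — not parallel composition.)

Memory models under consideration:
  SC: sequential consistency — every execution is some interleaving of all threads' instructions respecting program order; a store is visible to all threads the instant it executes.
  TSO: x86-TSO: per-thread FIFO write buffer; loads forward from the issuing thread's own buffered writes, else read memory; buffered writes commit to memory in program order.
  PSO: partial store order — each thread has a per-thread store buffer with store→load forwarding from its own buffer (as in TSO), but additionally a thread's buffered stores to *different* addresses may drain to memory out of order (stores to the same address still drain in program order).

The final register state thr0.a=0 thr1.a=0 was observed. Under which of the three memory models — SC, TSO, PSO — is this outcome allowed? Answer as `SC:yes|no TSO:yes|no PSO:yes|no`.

SC:no TSO:yes PSO:yes

outcome vector order: (thr0.a,thr1.a)
SC (3): <0 1> <1 0> <1 1>
TSO (4): <0 0> <0 1> <1 0> <1 1>
PSO (4): <0 0> <0 1> <1 0> <1 1>
target <0 0> ∈ {TSO,PSO}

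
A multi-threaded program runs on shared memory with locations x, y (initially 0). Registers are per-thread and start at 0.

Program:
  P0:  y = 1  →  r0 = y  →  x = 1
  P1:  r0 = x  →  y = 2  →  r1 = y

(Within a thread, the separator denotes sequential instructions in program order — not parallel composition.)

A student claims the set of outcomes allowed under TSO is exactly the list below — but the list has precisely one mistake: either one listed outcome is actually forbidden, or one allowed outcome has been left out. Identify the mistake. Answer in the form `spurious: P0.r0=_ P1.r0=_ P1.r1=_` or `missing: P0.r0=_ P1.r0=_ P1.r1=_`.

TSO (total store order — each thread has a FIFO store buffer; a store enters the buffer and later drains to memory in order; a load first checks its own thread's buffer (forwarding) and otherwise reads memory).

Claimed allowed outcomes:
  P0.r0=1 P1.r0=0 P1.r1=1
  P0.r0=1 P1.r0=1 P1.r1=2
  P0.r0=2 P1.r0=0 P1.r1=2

outcome vector order: (P0.r0,P1.r0,P1.r1)
under TSO → (1,0,1); (1,0,2); (1,1,2); (2,0,2)
TSO∖claimed = {(1,0,2)}

missing: P0.r0=1 P1.r0=0 P1.r1=2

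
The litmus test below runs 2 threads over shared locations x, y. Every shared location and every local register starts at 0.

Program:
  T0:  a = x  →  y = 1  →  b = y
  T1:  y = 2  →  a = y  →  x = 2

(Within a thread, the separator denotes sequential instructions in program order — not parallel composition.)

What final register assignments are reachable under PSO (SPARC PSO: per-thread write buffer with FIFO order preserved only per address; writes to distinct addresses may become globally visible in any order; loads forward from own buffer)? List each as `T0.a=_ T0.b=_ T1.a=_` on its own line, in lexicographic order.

outcome vector order: (T0.a,T0.b,T1.a)
|PSO outcomes| = 5

T0.a=0 T0.b=1 T1.a=1
T0.a=0 T0.b=1 T1.a=2
T0.a=0 T0.b=2 T1.a=2
T0.a=2 T0.b=1 T1.a=2
T0.a=2 T0.b=2 T1.a=2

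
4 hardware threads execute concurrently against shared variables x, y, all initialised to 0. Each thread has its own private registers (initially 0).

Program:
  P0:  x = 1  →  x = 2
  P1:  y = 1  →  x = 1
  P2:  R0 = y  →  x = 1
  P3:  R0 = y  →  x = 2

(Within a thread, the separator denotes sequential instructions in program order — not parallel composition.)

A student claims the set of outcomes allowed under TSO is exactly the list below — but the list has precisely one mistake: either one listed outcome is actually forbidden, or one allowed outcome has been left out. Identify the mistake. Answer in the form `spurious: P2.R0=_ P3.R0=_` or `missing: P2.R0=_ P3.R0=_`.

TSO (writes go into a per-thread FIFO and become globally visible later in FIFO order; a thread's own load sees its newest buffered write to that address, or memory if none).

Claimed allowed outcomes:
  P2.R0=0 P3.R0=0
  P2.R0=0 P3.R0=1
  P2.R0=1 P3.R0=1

outcome vector order: (P2.R0,P3.R0)
TSO: 4 outcomes — {00; 01; 10; 11}
TSO∖claimed = {10}

missing: P2.R0=1 P3.R0=0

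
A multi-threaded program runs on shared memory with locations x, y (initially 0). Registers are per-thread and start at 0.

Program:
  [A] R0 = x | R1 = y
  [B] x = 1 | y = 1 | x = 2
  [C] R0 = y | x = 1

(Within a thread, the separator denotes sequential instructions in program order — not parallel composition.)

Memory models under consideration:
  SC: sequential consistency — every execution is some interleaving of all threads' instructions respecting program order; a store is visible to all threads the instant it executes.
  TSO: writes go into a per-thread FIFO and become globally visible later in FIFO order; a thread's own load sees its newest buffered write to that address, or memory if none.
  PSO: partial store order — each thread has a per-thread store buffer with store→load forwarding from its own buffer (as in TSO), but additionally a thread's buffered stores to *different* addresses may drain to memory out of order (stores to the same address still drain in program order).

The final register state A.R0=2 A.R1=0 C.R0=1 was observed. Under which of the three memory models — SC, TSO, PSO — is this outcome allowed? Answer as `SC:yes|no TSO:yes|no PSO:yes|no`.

outcome vector order: (A.R0,A.R1,C.R0)
under SC → (0,0,0) (0,0,1) (0,1,0) (0,1,1) (1,0,0) (1,0,1) (1,1,0) (1,1,1) (2,1,0) (2,1,1)
under TSO → (0,0,0) (0,0,1) (0,1,0) (0,1,1) (1,0,0) (1,0,1) (1,1,0) (1,1,1) (2,1,0) (2,1,1)
under PSO → (0,0,0) (0,0,1) (0,1,0) (0,1,1) (1,0,0) (1,0,1) (1,1,0) (1,1,1) (2,0,0) (2,0,1) (2,1,0) (2,1,1)
target (2,0,1) ∈ {PSO}

SC:no TSO:no PSO:yes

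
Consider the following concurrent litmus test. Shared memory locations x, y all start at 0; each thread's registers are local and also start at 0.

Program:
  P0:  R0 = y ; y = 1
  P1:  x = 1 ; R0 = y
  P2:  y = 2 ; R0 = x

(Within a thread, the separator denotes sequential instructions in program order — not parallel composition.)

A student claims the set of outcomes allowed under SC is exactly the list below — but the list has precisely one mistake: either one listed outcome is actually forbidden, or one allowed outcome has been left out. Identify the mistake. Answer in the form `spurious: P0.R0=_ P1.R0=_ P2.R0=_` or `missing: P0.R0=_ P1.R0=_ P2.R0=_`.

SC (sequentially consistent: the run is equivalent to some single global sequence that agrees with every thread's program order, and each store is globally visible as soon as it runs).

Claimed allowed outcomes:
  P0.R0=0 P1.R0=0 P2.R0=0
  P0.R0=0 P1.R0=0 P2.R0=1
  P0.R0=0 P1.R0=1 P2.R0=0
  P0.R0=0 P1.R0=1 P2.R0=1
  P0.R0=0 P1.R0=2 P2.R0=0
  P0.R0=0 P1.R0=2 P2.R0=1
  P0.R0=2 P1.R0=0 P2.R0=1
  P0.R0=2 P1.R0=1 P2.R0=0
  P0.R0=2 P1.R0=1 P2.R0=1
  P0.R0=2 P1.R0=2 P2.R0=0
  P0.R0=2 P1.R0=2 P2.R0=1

outcome vector order: (P0.R0,P1.R0,P2.R0)
SC: 10 outcomes — {(0,0,1); (0,1,0); (0,1,1); (0,2,0); (0,2,1); (2,0,1); (2,1,0); (2,1,1); (2,2,0); (2,2,1)}
claimed∖SC = {(0,0,0)}

spurious: P0.R0=0 P1.R0=0 P2.R0=0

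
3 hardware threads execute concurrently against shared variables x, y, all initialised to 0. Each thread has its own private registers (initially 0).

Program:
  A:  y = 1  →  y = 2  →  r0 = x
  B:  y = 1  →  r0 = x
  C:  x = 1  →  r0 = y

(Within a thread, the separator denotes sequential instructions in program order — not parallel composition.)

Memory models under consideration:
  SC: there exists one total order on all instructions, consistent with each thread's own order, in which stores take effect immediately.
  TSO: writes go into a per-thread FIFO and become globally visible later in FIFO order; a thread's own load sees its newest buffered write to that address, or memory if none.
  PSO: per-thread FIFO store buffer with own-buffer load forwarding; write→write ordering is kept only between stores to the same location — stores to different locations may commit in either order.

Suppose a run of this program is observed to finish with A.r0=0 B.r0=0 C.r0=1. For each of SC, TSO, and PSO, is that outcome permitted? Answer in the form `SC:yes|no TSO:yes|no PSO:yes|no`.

outcome vector order: (A.r0,B.r0,C.r0)
[SC] allowed = {(0,0,1); (0,0,2); (0,1,1); (0,1,2); (1,0,1); (1,0,2); (1,1,0); (1,1,1); (1,1,2)}
[TSO] allowed = {(0,0,0); (0,0,1); (0,0,2); (0,1,0); (0,1,1); (0,1,2); (1,0,0); (1,0,1); (1,0,2); (1,1,0); (1,1,1); (1,1,2)}
[PSO] allowed = {(0,0,0); (0,0,1); (0,0,2); (0,1,0); (0,1,1); (0,1,2); (1,0,0); (1,0,1); (1,0,2); (1,1,0); (1,1,1); (1,1,2)}
target (0,0,1) ∈ {SC,TSO,PSO}

SC:yes TSO:yes PSO:yes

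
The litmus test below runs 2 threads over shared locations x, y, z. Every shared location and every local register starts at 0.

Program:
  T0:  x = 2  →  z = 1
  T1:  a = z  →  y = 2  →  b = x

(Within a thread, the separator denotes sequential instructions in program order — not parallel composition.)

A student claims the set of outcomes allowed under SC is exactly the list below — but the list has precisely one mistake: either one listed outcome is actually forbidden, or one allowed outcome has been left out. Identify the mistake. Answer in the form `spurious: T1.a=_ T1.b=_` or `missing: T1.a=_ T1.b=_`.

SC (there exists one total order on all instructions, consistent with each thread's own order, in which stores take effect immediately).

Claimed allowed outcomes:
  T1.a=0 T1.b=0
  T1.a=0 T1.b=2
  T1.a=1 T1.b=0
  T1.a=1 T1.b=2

spurious: T1.a=1 T1.b=0

outcome vector order: (T1.a,T1.b)
SC (3): <0 0> <0 2> <1 2>
claimed∖SC = {<1 0>}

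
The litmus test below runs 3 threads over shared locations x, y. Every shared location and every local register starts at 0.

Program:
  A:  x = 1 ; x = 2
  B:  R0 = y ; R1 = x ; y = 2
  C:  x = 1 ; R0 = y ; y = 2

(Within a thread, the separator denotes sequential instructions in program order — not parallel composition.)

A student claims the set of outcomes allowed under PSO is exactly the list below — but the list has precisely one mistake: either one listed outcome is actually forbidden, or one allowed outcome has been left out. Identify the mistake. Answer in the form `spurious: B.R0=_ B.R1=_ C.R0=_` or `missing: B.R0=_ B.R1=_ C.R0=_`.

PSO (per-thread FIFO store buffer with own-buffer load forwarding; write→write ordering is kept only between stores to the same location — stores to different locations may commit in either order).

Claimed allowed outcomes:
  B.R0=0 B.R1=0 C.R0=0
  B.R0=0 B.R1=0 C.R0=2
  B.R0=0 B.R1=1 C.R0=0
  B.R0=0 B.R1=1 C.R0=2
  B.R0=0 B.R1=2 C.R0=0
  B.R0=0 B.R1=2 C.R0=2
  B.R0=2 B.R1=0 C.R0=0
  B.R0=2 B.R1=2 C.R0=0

outcome vector order: (B.R0,B.R1,C.R0)
under PSO → 000, 002, 010, 012, 020, 022, 200, 210, 220
PSO∖claimed = {210}

missing: B.R0=2 B.R1=1 C.R0=0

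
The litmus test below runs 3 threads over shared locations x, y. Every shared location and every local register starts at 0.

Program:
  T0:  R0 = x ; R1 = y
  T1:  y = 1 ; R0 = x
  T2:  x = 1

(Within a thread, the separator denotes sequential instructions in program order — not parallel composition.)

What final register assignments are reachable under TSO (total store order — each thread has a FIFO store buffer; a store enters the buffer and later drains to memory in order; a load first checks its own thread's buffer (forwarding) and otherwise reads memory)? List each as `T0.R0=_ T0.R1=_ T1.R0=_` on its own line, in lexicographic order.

outcome vector order: (T0.R0,T0.R1,T1.R0)
|TSO outcomes| = 8

T0.R0=0 T0.R1=0 T1.R0=0
T0.R0=0 T0.R1=0 T1.R0=1
T0.R0=0 T0.R1=1 T1.R0=0
T0.R0=0 T0.R1=1 T1.R0=1
T0.R0=1 T0.R1=0 T1.R0=0
T0.R0=1 T0.R1=0 T1.R0=1
T0.R0=1 T0.R1=1 T1.R0=0
T0.R0=1 T0.R1=1 T1.R0=1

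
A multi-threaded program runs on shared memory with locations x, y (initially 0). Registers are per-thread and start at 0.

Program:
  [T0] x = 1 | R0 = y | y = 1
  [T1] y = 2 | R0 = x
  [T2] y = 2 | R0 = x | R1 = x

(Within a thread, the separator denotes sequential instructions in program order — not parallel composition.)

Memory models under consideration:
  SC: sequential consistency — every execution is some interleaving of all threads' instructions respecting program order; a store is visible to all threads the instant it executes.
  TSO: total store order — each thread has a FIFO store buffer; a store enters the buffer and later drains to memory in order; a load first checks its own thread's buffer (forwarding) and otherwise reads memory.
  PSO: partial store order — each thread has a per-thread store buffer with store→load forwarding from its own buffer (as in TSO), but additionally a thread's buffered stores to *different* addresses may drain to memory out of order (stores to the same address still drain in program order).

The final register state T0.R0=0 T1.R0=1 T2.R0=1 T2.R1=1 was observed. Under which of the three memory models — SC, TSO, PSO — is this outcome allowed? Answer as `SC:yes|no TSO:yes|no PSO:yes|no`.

SC:yes TSO:yes PSO:yes

outcome vector order: (T0.R0,T1.R0,T2.R0,T2.R1)
SC: 7 outcomes — {0111, 2000, 2001, 2011, 2100, 2101, 2111}
TSO: 12 outcomes — {0000, 0001, 0011, 0100, 0101, 0111, 2000, 2001, 2011, 2100, 2101, 2111}
PSO: 12 outcomes — {0000, 0001, 0011, 0100, 0101, 0111, 2000, 2001, 2011, 2100, 2101, 2111}
target 0111 ∈ {SC,TSO,PSO}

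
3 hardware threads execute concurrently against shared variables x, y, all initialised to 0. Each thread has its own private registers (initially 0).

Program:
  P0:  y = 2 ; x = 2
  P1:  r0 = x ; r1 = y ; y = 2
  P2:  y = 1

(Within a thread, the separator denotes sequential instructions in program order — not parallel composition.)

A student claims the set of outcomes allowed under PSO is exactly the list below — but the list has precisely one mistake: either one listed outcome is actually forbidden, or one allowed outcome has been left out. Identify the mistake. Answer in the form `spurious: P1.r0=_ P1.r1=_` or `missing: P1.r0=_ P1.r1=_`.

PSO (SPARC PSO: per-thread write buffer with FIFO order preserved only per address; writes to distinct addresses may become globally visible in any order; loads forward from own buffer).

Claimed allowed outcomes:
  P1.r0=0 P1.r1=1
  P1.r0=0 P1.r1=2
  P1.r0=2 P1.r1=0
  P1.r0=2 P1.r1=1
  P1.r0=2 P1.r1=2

outcome vector order: (P1.r0,P1.r1)
[PSO] allowed = {00 01 02 20 21 22}
PSO∖claimed = {00}

missing: P1.r0=0 P1.r1=0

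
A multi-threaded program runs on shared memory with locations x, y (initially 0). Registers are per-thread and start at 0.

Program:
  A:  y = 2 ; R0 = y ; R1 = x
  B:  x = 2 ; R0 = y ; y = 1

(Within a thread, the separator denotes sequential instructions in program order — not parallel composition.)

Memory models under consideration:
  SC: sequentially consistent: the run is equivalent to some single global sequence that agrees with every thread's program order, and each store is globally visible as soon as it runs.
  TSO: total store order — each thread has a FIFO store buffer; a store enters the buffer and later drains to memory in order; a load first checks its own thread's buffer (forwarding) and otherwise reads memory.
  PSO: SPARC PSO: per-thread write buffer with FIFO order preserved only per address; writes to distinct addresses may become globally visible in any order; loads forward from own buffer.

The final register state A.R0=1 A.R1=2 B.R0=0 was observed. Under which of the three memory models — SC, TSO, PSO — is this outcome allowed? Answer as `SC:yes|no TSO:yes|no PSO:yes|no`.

outcome vector order: (A.R0,A.R1,B.R0)
under SC → <1 2 0>; <1 2 2>; <2 0 2>; <2 2 0>; <2 2 2>
under TSO → <1 2 0>; <1 2 2>; <2 0 0>; <2 0 2>; <2 2 0>; <2 2 2>
under PSO → <1 0 0>; <1 0 2>; <1 2 0>; <1 2 2>; <2 0 0>; <2 0 2>; <2 2 0>; <2 2 2>
target <1 2 0> ∈ {SC,TSO,PSO}

SC:yes TSO:yes PSO:yes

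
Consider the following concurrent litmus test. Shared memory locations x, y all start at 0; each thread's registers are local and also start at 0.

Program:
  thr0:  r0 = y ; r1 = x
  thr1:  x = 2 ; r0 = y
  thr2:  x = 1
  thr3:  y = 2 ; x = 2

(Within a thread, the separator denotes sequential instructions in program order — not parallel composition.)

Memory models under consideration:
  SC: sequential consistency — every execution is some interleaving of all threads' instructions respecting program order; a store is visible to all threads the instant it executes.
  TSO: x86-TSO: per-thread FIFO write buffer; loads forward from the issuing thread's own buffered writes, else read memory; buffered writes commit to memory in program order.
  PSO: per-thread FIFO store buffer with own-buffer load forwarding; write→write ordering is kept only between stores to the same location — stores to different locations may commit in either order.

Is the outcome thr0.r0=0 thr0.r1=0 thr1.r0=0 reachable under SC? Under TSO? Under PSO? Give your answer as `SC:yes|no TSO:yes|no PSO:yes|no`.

outcome vector order: (thr0.r0,thr0.r1,thr1.r0)
under SC → 000, 002, 010, 012, 020, 022, 202, 210, 212, 220, 222
under TSO → 000, 002, 010, 012, 020, 022, 200, 202, 210, 212, 220, 222
under PSO → 000, 002, 010, 012, 020, 022, 200, 202, 210, 212, 220, 222
target 000 ∈ {SC,TSO,PSO}

SC:yes TSO:yes PSO:yes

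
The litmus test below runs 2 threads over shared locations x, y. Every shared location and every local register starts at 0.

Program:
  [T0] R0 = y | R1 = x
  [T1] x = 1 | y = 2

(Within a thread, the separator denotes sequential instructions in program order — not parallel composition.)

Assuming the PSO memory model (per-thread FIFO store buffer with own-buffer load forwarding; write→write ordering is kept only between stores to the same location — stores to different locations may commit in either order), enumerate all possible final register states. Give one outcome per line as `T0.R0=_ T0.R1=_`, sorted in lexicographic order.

outcome vector order: (T0.R0,T0.R1)
|PSO outcomes| = 4

T0.R0=0 T0.R1=0
T0.R0=0 T0.R1=1
T0.R0=2 T0.R1=0
T0.R0=2 T0.R1=1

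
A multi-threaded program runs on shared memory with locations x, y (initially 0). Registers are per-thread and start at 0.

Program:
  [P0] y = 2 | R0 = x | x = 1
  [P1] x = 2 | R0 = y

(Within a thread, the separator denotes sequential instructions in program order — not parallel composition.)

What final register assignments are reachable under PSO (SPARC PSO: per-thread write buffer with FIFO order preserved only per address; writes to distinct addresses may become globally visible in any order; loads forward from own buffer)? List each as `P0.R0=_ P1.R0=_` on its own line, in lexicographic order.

outcome vector order: (P0.R0,P1.R0)
|PSO outcomes| = 4

P0.R0=0 P1.R0=0
P0.R0=0 P1.R0=2
P0.R0=2 P1.R0=0
P0.R0=2 P1.R0=2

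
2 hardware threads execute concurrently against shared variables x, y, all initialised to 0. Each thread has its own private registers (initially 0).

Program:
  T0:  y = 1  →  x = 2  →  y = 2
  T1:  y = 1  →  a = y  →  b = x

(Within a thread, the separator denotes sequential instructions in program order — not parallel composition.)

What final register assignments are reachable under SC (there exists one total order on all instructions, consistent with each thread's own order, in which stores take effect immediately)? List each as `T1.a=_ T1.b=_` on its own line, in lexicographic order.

outcome vector order: (T1.a,T1.b)
|SC outcomes| = 3

T1.a=1 T1.b=0
T1.a=1 T1.b=2
T1.a=2 T1.b=2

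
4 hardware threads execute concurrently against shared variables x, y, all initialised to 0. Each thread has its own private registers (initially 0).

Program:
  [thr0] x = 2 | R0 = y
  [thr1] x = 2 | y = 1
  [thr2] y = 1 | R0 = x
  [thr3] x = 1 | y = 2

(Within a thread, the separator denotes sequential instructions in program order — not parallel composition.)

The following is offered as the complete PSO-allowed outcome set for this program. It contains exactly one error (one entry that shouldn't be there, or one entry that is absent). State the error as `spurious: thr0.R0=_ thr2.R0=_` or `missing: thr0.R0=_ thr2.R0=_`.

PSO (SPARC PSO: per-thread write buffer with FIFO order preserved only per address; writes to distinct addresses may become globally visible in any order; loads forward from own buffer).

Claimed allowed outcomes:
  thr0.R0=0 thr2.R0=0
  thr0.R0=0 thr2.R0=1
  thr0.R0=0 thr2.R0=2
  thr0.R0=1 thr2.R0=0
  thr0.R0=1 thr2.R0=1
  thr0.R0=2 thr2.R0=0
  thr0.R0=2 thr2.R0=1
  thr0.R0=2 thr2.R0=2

missing: thr0.R0=1 thr2.R0=2

outcome vector order: (thr0.R0,thr2.R0)
[PSO] allowed = {0/0; 0/1; 0/2; 1/0; 1/1; 1/2; 2/0; 2/1; 2/2}
PSO∖claimed = {1/2}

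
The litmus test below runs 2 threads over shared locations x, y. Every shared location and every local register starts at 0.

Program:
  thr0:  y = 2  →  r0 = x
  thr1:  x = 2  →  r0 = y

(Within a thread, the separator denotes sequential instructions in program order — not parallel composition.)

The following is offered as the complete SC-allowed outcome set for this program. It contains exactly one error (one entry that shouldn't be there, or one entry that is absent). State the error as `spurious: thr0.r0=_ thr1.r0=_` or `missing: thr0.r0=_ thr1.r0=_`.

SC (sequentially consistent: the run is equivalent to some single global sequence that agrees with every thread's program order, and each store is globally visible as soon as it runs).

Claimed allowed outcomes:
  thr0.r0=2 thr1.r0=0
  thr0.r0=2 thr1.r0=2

outcome vector order: (thr0.r0,thr1.r0)
[SC] allowed = {(0,2); (2,0); (2,2)}
SC∖claimed = {(0,2)}

missing: thr0.r0=0 thr1.r0=2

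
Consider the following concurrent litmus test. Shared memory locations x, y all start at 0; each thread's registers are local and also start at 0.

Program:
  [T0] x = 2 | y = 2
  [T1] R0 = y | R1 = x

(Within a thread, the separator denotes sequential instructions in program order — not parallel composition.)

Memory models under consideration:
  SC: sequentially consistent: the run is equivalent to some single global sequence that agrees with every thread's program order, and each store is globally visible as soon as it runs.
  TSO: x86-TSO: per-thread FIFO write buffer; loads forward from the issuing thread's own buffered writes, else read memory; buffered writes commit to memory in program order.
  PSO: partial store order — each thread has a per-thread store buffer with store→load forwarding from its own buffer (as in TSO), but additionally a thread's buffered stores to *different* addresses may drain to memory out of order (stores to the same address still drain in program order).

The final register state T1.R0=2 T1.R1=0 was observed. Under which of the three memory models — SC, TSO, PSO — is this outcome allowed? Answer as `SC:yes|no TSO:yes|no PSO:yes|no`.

outcome vector order: (T1.R0,T1.R1)
SC (3): 00 02 22
TSO (3): 00 02 22
PSO (4): 00 02 20 22
target 20 ∈ {PSO}

SC:no TSO:no PSO:yes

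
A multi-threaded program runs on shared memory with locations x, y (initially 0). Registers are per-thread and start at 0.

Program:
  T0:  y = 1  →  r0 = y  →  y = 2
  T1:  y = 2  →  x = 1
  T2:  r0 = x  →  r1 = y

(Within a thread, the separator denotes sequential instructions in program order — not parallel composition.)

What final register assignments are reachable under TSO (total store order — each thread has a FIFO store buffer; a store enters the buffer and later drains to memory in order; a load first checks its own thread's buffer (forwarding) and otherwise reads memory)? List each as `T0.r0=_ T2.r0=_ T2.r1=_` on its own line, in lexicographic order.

outcome vector order: (T0.r0,T2.r0,T2.r1)
|TSO outcomes| = 9

T0.r0=1 T2.r0=0 T2.r1=0
T0.r0=1 T2.r0=0 T2.r1=1
T0.r0=1 T2.r0=0 T2.r1=2
T0.r0=1 T2.r0=1 T2.r1=1
T0.r0=1 T2.r0=1 T2.r1=2
T0.r0=2 T2.r0=0 T2.r1=0
T0.r0=2 T2.r0=0 T2.r1=1
T0.r0=2 T2.r0=0 T2.r1=2
T0.r0=2 T2.r0=1 T2.r1=2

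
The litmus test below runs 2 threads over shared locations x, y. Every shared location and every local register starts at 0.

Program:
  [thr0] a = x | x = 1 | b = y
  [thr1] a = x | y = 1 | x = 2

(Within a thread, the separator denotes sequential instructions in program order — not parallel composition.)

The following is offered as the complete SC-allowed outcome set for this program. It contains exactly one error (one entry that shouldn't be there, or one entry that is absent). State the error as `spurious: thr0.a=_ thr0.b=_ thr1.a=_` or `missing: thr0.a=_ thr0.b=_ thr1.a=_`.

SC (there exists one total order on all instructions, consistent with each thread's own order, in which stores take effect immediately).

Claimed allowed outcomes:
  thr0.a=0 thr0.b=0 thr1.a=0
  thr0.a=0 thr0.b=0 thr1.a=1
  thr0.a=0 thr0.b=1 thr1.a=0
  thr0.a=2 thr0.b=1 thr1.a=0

missing: thr0.a=0 thr0.b=1 thr1.a=1

outcome vector order: (thr0.a,thr0.b,thr1.a)
SC: 5 outcomes — {0/0/0, 0/0/1, 0/1/0, 0/1/1, 2/1/0}
SC∖claimed = {0/1/1}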